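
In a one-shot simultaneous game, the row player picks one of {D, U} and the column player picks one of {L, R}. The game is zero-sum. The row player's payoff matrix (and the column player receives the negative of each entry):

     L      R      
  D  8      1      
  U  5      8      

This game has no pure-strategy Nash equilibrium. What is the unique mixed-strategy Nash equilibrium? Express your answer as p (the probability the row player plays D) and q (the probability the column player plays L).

p = 3/10, q = 7/10

For the column player to be willing to mix, the column player must be indifferent between L and R, which pins down the row player's mix.
  the column player's payoff from L: p·(-8) + (1−p)·(-5) = -3p - 5
  the column player's payoff from R: p·(-1) + (1−p)·(-8) = 7p - 8
  -3p - 5 = 7p - 8  ⇒  -10p = -3  ⇒  p = 3/10.
The row player's indifference between D and U determines the column player's mixing probability q:
  the row player's payoff to D: q·8 + (1−q)·1 = 7q + 1
  the row player's payoff to U: q·5 + (1−q)·8 = -3q + 8
  7q + 1 = -3q + 8  ⇒  10q = 7  ⇒  q = 7/10.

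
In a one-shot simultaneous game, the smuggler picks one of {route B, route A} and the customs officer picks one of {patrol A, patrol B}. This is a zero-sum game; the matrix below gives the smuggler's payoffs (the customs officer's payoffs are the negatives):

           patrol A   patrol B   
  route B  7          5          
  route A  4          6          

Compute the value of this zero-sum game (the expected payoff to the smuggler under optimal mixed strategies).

v = 11/2

For the smuggler to be willing to mix, the smuggler must be indifferent between route B and route A, which pins down the customs officer's mix.
  the smuggler's payoff from route B: q·7 + (1−q)·5 = 2q + 5
  the smuggler's payoff from route A: q·4 + (1−q)·6 = -2q + 6
  2q + 5 = -2q + 6  ⇒  4q = 1  ⇒  q = 1/4.
The value is the smuggler's expected payoff against this mix (using route B): (1/4)·7 + (3/4)·5 = 11/2.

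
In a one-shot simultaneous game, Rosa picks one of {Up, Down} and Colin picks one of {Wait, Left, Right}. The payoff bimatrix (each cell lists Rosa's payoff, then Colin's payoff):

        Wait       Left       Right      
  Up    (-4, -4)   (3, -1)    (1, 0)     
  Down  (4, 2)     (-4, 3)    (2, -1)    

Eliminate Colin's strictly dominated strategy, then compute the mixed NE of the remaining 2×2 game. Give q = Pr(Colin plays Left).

q = 1/8

Colin's strategy Wait is strictly dominated by Left: -1 > -4 and 3 > 2. Eliminate Wait.
For Rosa to be willing to mix, Rosa must be indifferent between Up and Down, which pins down Colin's mix.
  Rosa's payoff from Up: q·3 + (1−q)·1 = 2q + 1
  Rosa's payoff from Down: q·(-4) + (1−q)·2 = -6q + 2
  2q + 1 = -6q + 2  ⇒  8q = 1  ⇒  q = 1/8.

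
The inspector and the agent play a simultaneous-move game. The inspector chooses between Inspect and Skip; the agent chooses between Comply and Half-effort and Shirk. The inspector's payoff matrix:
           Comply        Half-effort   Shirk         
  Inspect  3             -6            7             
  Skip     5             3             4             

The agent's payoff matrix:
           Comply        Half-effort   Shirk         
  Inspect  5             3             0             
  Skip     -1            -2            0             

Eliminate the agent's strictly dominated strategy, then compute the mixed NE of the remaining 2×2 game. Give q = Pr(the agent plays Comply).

The agent's strategy Half-effort is strictly dominated by Comply: 5 > 3 and -1 > -2. Eliminate Half-effort.
The agent's mix must leave the inspector indifferent between Inspect and Skip.
  the inspector's payoff from Inspect: q·3 + (1−q)·7 = -4q + 7
  the inspector's payoff from Skip: q·5 + (1−q)·4 = q + 4
  -4q + 7 = q + 4  ⇒  -5q = -3  ⇒  q = 3/5.

q = 3/5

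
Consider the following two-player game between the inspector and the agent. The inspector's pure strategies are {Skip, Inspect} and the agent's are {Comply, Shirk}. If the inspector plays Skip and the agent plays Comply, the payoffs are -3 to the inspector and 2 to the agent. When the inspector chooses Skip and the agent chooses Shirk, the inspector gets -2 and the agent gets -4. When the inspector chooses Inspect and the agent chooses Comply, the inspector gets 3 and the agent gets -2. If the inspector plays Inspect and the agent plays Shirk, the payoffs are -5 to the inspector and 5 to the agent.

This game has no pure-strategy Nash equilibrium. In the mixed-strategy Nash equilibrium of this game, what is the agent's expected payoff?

For the agent to be willing to mix, the agent must be indifferent between Comply and Shirk, which pins down the inspector's mix.
  the agent's expected payoff from Comply: p·2 + (1−p)·(-2) = 4p - 2
  the agent's expected payoff from Shirk: p·(-4) + (1−p)·5 = -9p + 5
  4p - 2 = -9p + 5  ⇒  13p = 7  ⇒  p = 7/13.
At equilibrium the agent is indifferent across columns, so the agent's payoff equals the payoff from Comply: (7/13)·2 + (6/13)·(-2) = 2/13.

2/13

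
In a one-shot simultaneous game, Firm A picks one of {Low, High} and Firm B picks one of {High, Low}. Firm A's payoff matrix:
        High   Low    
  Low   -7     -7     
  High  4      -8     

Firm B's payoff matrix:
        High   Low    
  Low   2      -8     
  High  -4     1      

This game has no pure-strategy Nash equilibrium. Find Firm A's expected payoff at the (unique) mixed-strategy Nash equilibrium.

For Firm A to be willing to mix, Firm A must be indifferent between Low and High, which pins down Firm B's mix.
  Firm A's payoff from Low: q·(-7) + (1−q)·(-7) = -7
  Firm A's payoff from High: q·4 + (1−q)·(-8) = 12q - 8
  -7 = 12q - 8  ⇒  -12q = -1  ⇒  q = 1/12.
At equilibrium Firm A is indifferent across rows, so Firm A's payoff equals the payoff from Low: (1/12)·(-7) + (11/12)·(-7) = -7.

-7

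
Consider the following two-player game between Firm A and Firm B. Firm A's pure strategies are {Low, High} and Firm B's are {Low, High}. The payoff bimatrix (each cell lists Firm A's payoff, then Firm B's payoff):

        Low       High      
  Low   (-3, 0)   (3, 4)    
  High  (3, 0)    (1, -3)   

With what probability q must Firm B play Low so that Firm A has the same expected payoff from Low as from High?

Firm A's indifference between Low and High determines Firm B's mixing probability q:
  Firm A's payoff from Low: q·(-3) + (1−q)·3 = -6q + 3
  Firm A's payoff from High: q·3 + (1−q)·1 = 2q + 1
  -6q + 3 = 2q + 1  ⇒  -8q = -2  ⇒  q = 1/4.

q = 1/4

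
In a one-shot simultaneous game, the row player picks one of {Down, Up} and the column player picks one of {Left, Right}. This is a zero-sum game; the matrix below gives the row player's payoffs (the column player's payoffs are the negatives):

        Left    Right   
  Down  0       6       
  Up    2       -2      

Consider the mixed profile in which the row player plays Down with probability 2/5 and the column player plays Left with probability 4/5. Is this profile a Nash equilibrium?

Yes

Check the column player's indifference given the row player's mix p = 2/5:
  payoff from Left = -6/5; payoff from Right = -6/5 — equal.
Check the row player's indifference given the column player's mix q = 4/5:
  payoff from Down = 6/5; payoff from Up = 6/5 — equal.
Both players are indifferent, so neither can profitably deviate.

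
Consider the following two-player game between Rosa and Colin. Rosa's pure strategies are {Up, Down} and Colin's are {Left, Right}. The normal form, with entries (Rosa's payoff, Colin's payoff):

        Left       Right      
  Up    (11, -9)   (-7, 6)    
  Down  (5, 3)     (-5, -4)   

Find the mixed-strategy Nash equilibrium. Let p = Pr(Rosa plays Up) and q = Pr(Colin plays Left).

p = 7/22, q = 1/4

Colin's indifference between Left and Right determines Rosa's mixing probability p:
  Colin's payoff to Left: p·(-9) + (1−p)·3 = -12p + 3
  Colin's payoff to Right: p·6 + (1−p)·(-4) = 10p - 4
  -12p + 3 = 10p - 4  ⇒  -22p = -7  ⇒  p = 7/22.
For Rosa to be willing to mix, Rosa must be indifferent between Up and Down, which pins down Colin's mix.
  Rosa's expected payoff from Up: q·11 + (1−q)·(-7) = 18q - 7
  Rosa's expected payoff from Down: q·5 + (1−q)·(-5) = 10q - 5
  18q - 7 = 10q - 5  ⇒  8q = 2  ⇒  q = 1/4.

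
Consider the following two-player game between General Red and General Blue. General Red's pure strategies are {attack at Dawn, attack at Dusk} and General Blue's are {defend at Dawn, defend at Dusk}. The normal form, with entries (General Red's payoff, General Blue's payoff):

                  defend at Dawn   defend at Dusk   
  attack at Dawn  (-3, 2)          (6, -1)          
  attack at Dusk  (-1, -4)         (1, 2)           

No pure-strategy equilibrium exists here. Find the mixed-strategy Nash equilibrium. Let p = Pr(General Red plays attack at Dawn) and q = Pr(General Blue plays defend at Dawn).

p = 2/3, q = 5/7

General Red's mix must leave General Blue indifferent between defend at Dawn and defend at Dusk.
  General Blue's payoff to defend at Dawn: p·2 + (1−p)·(-4) = 6p - 4
  General Blue's payoff to defend at Dusk: p·(-1) + (1−p)·2 = -3p + 2
  6p - 4 = -3p + 2  ⇒  9p = 6  ⇒  p = 2/3.
In a mixed equilibrium General Red is indifferent between attack at Dawn and attack at Dusk; this condition fixes q.
  General Red's payoff from attack at Dawn: q·(-3) + (1−q)·6 = -9q + 6
  General Red's payoff from attack at Dusk: q·(-1) + (1−q)·1 = -2q + 1
  -9q + 6 = -2q + 1  ⇒  -7q = -5  ⇒  q = 5/7.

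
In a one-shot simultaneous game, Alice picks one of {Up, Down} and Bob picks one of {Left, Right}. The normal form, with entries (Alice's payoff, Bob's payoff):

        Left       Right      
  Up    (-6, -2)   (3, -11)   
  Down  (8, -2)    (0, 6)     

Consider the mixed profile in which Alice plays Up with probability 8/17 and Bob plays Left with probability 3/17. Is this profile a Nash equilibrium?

Yes

Check Bob's indifference given Alice's mix p = 8/17:
  payoff from Left = -2; payoff from Right = -2 — equal.
Check Alice's indifference given Bob's mix q = 3/17:
  payoff from Up = 24/17; payoff from Down = 24/17 — equal.
Both players are indifferent, so neither can profitably deviate.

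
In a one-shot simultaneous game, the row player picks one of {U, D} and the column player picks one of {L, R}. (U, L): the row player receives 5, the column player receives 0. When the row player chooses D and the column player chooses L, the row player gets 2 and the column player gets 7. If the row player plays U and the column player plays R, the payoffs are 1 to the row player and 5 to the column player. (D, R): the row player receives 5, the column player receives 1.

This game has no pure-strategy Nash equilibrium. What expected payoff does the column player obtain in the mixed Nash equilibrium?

35/11

The row player's mix must leave the column player indifferent between L and R.
  the column player's expected payoff from L: p·0 + (1−p)·7 = -7p + 7
  the column player's expected payoff from R: p·5 + (1−p)·1 = 4p + 1
  -7p + 7 = 4p + 1  ⇒  -11p = -6  ⇒  p = 6/11.
At equilibrium the column player is indifferent across columns, so the column player's payoff equals the payoff from L: (6/11)·0 + (5/11)·7 = 35/11.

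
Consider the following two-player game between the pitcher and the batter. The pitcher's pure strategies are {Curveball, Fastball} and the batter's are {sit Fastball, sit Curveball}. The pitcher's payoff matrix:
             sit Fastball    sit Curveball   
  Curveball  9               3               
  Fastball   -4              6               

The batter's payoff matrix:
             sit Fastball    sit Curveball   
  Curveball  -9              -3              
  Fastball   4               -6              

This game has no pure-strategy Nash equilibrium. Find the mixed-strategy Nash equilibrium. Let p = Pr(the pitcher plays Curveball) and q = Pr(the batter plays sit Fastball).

The pitcher's mix must leave the batter indifferent between sit Fastball and sit Curveball.
  the batter's expected payoff from sit Fastball: p·(-9) + (1−p)·4 = -13p + 4
  the batter's expected payoff from sit Curveball: p·(-3) + (1−p)·(-6) = 3p - 6
  -13p + 4 = 3p - 6  ⇒  -16p = -10  ⇒  p = 5/8.
For the pitcher to be willing to mix, the pitcher must be indifferent between Curveball and Fastball, which pins down the batter's mix.
  the pitcher's payoff from Curveball: q·9 + (1−q)·3 = 6q + 3
  the pitcher's payoff from Fastball: q·(-4) + (1−q)·6 = -10q + 6
  6q + 3 = -10q + 6  ⇒  16q = 3  ⇒  q = 3/16.

p = 5/8, q = 3/16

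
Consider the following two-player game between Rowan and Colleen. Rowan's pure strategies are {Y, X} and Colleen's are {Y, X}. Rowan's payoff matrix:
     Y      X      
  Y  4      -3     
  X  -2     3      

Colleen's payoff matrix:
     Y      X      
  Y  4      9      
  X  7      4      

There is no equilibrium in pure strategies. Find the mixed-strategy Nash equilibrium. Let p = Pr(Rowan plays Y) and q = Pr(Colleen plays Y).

Colleen's indifference between Y and X determines Rowan's mixing probability p:
  Colleen's payoff to Y: p·4 + (1−p)·7 = -3p + 7
  Colleen's payoff to X: p·9 + (1−p)·4 = 5p + 4
  -3p + 7 = 5p + 4  ⇒  -8p = -3  ⇒  p = 3/8.
Rowan's indifference between Y and X determines Colleen's mixing probability q:
  Rowan's expected payoff from Y: q·4 + (1−q)·(-3) = 7q - 3
  Rowan's expected payoff from X: q·(-2) + (1−q)·3 = -5q + 3
  7q - 3 = -5q + 3  ⇒  12q = 6  ⇒  q = 1/2.

p = 3/8, q = 1/2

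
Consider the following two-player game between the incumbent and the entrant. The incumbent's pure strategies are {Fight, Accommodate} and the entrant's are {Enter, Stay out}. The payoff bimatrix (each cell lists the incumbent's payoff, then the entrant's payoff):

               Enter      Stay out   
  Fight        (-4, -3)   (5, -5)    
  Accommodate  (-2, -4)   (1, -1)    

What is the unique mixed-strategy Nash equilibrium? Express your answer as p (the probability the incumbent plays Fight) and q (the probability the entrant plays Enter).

For the entrant to be willing to mix, the entrant must be indifferent between Enter and Stay out, which pins down the incumbent's mix.
  the entrant's payoff to Enter: p·(-3) + (1−p)·(-4) = p - 4
  the entrant's payoff to Stay out: p·(-5) + (1−p)·(-1) = -4p - 1
  p - 4 = -4p - 1  ⇒  5p = 3  ⇒  p = 3/5.
For the incumbent to be willing to mix, the incumbent must be indifferent between Fight and Accommodate, which pins down the entrant's mix.
  the incumbent's expected payoff from Fight: q·(-4) + (1−q)·5 = -9q + 5
  the incumbent's expected payoff from Accommodate: q·(-2) + (1−q)·1 = -3q + 1
  -9q + 5 = -3q + 1  ⇒  -6q = -4  ⇒  q = 2/3.

p = 3/5, q = 2/3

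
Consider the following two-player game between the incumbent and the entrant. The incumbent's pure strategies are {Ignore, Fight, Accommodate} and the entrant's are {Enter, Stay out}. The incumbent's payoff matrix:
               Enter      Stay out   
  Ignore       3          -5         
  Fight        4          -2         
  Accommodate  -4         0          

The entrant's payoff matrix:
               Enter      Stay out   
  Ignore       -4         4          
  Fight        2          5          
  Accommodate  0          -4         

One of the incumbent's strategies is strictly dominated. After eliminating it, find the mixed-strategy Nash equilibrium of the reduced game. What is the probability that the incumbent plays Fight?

The incumbent's strategy Ignore is strictly dominated by Fight: 4 > 3 and -2 > -5. Eliminate Ignore.
Set the entrant's expected payoff from Enter equal to that from Stay out:
  the entrant's expected payoff from Enter: p·2 + (1−p)·0 = 2p
  the entrant's expected payoff from Stay out: p·5 + (1−p)·(-4) = 9p - 4
  2p = 9p - 4  ⇒  -7p = -4  ⇒  p = 4/7.

p = 4/7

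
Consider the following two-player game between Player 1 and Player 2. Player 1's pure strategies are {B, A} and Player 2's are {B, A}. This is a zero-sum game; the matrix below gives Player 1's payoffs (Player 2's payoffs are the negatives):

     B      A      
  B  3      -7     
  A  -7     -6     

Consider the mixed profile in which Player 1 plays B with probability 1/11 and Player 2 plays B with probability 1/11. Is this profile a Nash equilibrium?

Check Player 2's indifference given Player 1's mix p = 1/11:
  payoff from B = 67/11; payoff from A = 67/11 — equal.
Check Player 1's indifference given Player 2's mix q = 1/11:
  payoff from B = -67/11; payoff from A = -67/11 — equal.
Both players are indifferent, so neither can profitably deviate.

Yes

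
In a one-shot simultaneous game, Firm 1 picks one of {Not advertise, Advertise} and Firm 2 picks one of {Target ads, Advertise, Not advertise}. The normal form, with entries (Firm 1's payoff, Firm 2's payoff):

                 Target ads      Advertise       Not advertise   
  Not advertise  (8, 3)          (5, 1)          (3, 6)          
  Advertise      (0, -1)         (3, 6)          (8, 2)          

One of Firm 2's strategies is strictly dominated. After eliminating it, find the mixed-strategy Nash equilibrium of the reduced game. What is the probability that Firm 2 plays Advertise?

q = 5/7

Firm 2's strategy Target ads is strictly dominated by Not advertise: 6 > 3 and 2 > -1. Eliminate Target ads.
In a mixed equilibrium Firm 1 is indifferent between Not advertise and Advertise; this condition fixes q.
  Firm 1's payoff from Not advertise: q·5 + (1−q)·3 = 2q + 3
  Firm 1's payoff from Advertise: q·3 + (1−q)·8 = -5q + 8
  2q + 3 = -5q + 8  ⇒  7q = 5  ⇒  q = 5/7.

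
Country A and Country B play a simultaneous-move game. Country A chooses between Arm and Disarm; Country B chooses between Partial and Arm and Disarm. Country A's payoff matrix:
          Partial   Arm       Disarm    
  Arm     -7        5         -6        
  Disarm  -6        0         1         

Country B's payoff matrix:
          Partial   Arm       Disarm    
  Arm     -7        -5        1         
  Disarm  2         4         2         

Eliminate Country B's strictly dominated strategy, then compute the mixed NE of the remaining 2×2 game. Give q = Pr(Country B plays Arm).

Country B's strategy Partial is strictly dominated by Arm: -5 > -7 and 4 > 2. Eliminate Partial.
Set Country A's expected payoff from Arm equal to that from Disarm:
  Country A's expected payoff from Arm: q·5 + (1−q)·(-6) = 11q - 6
  Country A's expected payoff from Disarm: q·0 + (1−q)·1 = -q + 1
  11q - 6 = -q + 1  ⇒  12q = 7  ⇒  q = 7/12.

q = 7/12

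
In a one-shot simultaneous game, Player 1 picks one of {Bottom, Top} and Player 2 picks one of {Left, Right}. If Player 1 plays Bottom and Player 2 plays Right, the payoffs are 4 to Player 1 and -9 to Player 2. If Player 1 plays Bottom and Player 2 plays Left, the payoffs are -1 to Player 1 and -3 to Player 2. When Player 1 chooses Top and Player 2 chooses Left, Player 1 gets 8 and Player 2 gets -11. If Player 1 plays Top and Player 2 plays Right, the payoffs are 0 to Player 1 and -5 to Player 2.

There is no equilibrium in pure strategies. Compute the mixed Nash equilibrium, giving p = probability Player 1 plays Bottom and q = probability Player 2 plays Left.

For Player 2 to be willing to mix, Player 2 must be indifferent between Left and Right, which pins down Player 1's mix.
  Player 2's payoff to Left: p·(-3) + (1−p)·(-11) = 8p - 11
  Player 2's payoff to Right: p·(-9) + (1−p)·(-5) = -4p - 5
  8p - 11 = -4p - 5  ⇒  12p = 6  ⇒  p = 1/2.
For Player 1 to be willing to mix, Player 1 must be indifferent between Bottom and Top, which pins down Player 2's mix.
  Player 1's expected payoff from Bottom: q·(-1) + (1−q)·4 = -5q + 4
  Player 1's expected payoff from Top: q·8 + (1−q)·0 = 8q
  -5q + 4 = 8q  ⇒  -13q = -4  ⇒  q = 4/13.

p = 1/2, q = 4/13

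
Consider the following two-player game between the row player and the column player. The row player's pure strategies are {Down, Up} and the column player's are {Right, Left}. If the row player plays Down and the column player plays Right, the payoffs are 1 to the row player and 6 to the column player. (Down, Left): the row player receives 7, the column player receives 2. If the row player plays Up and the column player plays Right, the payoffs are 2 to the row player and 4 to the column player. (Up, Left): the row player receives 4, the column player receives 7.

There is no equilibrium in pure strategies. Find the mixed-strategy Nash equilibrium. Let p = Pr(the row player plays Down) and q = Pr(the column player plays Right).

The row player's mix must leave the column player indifferent between Right and Left.
  the column player's expected payoff from Right: p·6 + (1−p)·4 = 2p + 4
  the column player's expected payoff from Left: p·2 + (1−p)·7 = -5p + 7
  2p + 4 = -5p + 7  ⇒  7p = 3  ⇒  p = 3/7.
In a mixed equilibrium the row player is indifferent between Down and Up; this condition fixes q.
  the row player's expected payoff from Down: q·1 + (1−q)·7 = -6q + 7
  the row player's expected payoff from Up: q·2 + (1−q)·4 = -2q + 4
  -6q + 7 = -2q + 4  ⇒  -4q = -3  ⇒  q = 3/4.

p = 3/7, q = 3/4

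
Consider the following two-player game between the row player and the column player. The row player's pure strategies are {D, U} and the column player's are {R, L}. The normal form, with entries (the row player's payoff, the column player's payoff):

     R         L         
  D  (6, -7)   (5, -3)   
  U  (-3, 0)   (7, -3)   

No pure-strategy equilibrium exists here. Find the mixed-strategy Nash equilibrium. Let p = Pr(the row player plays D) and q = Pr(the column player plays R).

p = 3/7, q = 2/11

The row player's mix must leave the column player indifferent between R and L.
  the column player's payoff to R: p·(-7) + (1−p)·0 = -7p
  the column player's payoff to L: p·(-3) + (1−p)·(-3) = -3
  -7p = -3  ⇒  -7p = -3  ⇒  p = 3/7.
In a mixed equilibrium the row player is indifferent between D and U; this condition fixes q.
  the row player's payoff to D: q·6 + (1−q)·5 = q + 5
  the row player's payoff to U: q·(-3) + (1−q)·7 = -10q + 7
  q + 5 = -10q + 7  ⇒  11q = 2  ⇒  q = 2/11.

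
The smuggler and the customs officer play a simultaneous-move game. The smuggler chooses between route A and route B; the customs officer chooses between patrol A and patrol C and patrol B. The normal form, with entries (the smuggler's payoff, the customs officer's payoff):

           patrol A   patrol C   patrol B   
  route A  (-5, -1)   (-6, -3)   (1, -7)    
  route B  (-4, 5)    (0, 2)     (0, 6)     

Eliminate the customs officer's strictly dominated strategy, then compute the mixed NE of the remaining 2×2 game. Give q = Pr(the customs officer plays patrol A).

q = 1/2

The customs officer's strategy patrol C is strictly dominated by patrol A: -1 > -3 and 5 > 2. Eliminate patrol C.
Set the smuggler's expected payoff from route A equal to that from route B:
  the smuggler's expected payoff from route A: q·(-5) + (1−q)·1 = -6q + 1
  the smuggler's expected payoff from route B: q·(-4) + (1−q)·0 = -4q
  -6q + 1 = -4q  ⇒  -2q = -1  ⇒  q = 1/2.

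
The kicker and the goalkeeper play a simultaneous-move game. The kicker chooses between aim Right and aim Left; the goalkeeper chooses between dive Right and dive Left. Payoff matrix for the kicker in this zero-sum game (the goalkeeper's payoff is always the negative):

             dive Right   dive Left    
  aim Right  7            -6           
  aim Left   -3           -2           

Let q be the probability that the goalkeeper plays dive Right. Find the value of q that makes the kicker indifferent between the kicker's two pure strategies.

The kicker's indifference between aim Right and aim Left determines the goalkeeper's mixing probability q:
  the kicker's expected payoff from aim Right: q·7 + (1−q)·(-6) = 13q - 6
  the kicker's expected payoff from aim Left: q·(-3) + (1−q)·(-2) = -q - 2
  13q - 6 = -q - 2  ⇒  14q = 4  ⇒  q = 2/7.

q = 2/7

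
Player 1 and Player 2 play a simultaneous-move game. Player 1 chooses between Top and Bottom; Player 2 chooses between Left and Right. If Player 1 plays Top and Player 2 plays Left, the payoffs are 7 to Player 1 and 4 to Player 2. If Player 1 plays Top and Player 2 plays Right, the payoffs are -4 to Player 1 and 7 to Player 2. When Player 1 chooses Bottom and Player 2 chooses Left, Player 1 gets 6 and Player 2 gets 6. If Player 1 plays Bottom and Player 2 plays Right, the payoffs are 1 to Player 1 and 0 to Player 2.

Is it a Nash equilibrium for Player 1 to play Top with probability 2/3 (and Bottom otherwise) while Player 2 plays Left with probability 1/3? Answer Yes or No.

Given Player 2's mix q = 1/3, Player 1's payoff from Top is -1/3 but from Bottom is 8/3. Player 1 strictly prefers Bottom, so Player 1 would not mix.
So the proposed profile is not a Nash equilibrium.

No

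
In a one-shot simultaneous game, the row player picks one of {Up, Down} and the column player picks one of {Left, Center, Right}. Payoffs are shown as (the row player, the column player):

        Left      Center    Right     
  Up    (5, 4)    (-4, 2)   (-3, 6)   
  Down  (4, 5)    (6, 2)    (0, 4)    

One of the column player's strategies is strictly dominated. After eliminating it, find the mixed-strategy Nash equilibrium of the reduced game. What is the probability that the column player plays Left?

The column player's strategy Center is strictly dominated by Left: 4 > 2 and 5 > 2. Eliminate Center.
Set the row player's expected payoff from Up equal to that from Down:
  the row player's payoff to Up: q·5 + (1−q)·(-3) = 8q - 3
  the row player's payoff to Down: q·4 + (1−q)·0 = 4q
  8q - 3 = 4q  ⇒  4q = 3  ⇒  q = 3/4.

q = 3/4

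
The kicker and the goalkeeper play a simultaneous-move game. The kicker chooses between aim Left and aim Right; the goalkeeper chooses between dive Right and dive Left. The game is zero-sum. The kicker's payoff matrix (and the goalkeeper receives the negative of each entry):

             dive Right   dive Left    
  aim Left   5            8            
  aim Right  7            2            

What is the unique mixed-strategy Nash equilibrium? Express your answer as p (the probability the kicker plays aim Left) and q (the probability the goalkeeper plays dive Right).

The goalkeeper's indifference between dive Right and dive Left determines the kicker's mixing probability p:
  the goalkeeper's expected payoff from dive Right: p·(-5) + (1−p)·(-7) = 2p - 7
  the goalkeeper's expected payoff from dive Left: p·(-8) + (1−p)·(-2) = -6p - 2
  2p - 7 = -6p - 2  ⇒  8p = 5  ⇒  p = 5/8.
The kicker's indifference between aim Left and aim Right determines the goalkeeper's mixing probability q:
  the kicker's payoff from aim Left: q·5 + (1−q)·8 = -3q + 8
  the kicker's payoff from aim Right: q·7 + (1−q)·2 = 5q + 2
  -3q + 8 = 5q + 2  ⇒  -8q = -6  ⇒  q = 3/4.

p = 5/8, q = 3/4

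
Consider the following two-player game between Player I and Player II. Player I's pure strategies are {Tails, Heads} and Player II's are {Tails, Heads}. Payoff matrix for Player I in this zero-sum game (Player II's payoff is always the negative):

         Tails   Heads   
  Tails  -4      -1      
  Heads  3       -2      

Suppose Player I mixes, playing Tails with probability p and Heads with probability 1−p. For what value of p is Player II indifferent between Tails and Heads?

p = 5/8

Player II's indifference between Tails and Heads determines Player I's mixing probability p:
  Player II's payoff from Tails: p·4 + (1−p)·(-3) = 7p - 3
  Player II's payoff from Heads: p·1 + (1−p)·2 = -p + 2
  7p - 3 = -p + 2  ⇒  8p = 5  ⇒  p = 5/8.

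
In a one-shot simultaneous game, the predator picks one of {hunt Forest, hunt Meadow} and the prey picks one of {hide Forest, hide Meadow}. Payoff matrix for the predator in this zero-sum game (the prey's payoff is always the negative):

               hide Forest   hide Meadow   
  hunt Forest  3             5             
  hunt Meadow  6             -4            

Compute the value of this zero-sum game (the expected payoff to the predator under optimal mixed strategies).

v = 7/2

For the predator to be willing to mix, the predator must be indifferent between hunt Forest and hunt Meadow, which pins down the prey's mix.
  the predator's payoff to hunt Forest: q·3 + (1−q)·5 = -2q + 5
  the predator's payoff to hunt Meadow: q·6 + (1−q)·(-4) = 10q - 4
  -2q + 5 = 10q - 4  ⇒  -12q = -9  ⇒  q = 3/4.
The value is the predator's expected payoff against this mix (using hunt Forest): (3/4)·3 + (1/4)·5 = 7/2.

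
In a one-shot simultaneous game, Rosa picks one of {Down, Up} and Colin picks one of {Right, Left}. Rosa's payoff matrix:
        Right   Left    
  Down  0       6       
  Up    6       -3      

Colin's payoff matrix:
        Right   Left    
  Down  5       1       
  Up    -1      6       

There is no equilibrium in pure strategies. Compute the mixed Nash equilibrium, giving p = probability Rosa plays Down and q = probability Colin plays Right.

p = 7/11, q = 3/5

In a mixed equilibrium Colin is indifferent between Right and Left; this condition fixes p.
  Colin's payoff from Right: p·5 + (1−p)·(-1) = 6p - 1
  Colin's payoff from Left: p·1 + (1−p)·6 = -5p + 6
  6p - 1 = -5p + 6  ⇒  11p = 7  ⇒  p = 7/11.
Set Rosa's expected payoff from Down equal to that from Up:
  Rosa's expected payoff from Down: q·0 + (1−q)·6 = -6q + 6
  Rosa's expected payoff from Up: q·6 + (1−q)·(-3) = 9q - 3
  -6q + 6 = 9q - 3  ⇒  -15q = -9  ⇒  q = 3/5.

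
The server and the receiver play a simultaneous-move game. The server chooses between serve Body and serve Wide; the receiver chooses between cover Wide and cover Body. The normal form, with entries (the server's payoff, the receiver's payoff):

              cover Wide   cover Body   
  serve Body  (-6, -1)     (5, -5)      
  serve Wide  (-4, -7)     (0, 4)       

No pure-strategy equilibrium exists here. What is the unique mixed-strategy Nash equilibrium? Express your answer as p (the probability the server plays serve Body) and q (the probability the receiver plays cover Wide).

p = 11/15, q = 5/7

In a mixed equilibrium the receiver is indifferent between cover Wide and cover Body; this condition fixes p.
  the receiver's payoff to cover Wide: p·(-1) + (1−p)·(-7) = 6p - 7
  the receiver's payoff to cover Body: p·(-5) + (1−p)·4 = -9p + 4
  6p - 7 = -9p + 4  ⇒  15p = 11  ⇒  p = 11/15.
The server's indifference between serve Body and serve Wide determines the receiver's mixing probability q:
  the server's payoff to serve Body: q·(-6) + (1−q)·5 = -11q + 5
  the server's payoff to serve Wide: q·(-4) + (1−q)·0 = -4q
  -11q + 5 = -4q  ⇒  -7q = -5  ⇒  q = 5/7.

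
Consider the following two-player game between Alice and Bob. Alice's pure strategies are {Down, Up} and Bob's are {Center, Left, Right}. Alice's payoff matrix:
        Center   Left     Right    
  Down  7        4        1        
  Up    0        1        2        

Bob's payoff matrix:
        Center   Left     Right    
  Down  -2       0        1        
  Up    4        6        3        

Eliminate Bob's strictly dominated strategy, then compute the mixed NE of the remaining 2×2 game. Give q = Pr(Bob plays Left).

q = 1/4

Bob's strategy Center is strictly dominated by Left: 0 > -2 and 6 > 4. Eliminate Center.
In a mixed equilibrium Alice is indifferent between Down and Up; this condition fixes q.
  Alice's payoff to Down: q·4 + (1−q)·1 = 3q + 1
  Alice's payoff to Up: q·1 + (1−q)·2 = -q + 2
  3q + 1 = -q + 2  ⇒  4q = 1  ⇒  q = 1/4.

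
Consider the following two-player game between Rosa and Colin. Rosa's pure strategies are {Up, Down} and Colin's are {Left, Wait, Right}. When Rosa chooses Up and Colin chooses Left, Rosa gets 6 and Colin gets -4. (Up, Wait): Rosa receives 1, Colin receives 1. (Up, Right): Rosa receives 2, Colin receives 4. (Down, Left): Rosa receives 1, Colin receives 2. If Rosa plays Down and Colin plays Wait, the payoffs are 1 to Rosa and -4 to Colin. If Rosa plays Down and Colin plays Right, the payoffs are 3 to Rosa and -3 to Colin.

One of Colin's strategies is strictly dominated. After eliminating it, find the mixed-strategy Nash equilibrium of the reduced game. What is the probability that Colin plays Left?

q = 1/6

Colin's strategy Wait is strictly dominated by Right: 4 > 1 and -3 > -4. Eliminate Wait.
For Rosa to be willing to mix, Rosa must be indifferent between Up and Down, which pins down Colin's mix.
  Rosa's payoff from Up: q·6 + (1−q)·2 = 4q + 2
  Rosa's payoff from Down: q·1 + (1−q)·3 = -2q + 3
  4q + 2 = -2q + 3  ⇒  6q = 1  ⇒  q = 1/6.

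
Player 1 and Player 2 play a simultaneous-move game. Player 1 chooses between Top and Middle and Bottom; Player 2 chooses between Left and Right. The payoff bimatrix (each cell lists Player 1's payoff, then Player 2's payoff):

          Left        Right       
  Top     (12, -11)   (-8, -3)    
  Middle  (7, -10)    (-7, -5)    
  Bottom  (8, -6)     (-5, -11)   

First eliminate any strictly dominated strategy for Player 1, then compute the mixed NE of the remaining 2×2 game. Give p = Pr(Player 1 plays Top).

Player 1's strategy Middle is strictly dominated by Bottom: 8 > 7 and -5 > -7. Eliminate Middle.
Player 1's mix must leave Player 2 indifferent between Left and Right.
  Player 2's expected payoff from Left: p·(-11) + (1−p)·(-6) = -5p - 6
  Player 2's expected payoff from Right: p·(-3) + (1−p)·(-11) = 8p - 11
  -5p - 6 = 8p - 11  ⇒  -13p = -5  ⇒  p = 5/13.

p = 5/13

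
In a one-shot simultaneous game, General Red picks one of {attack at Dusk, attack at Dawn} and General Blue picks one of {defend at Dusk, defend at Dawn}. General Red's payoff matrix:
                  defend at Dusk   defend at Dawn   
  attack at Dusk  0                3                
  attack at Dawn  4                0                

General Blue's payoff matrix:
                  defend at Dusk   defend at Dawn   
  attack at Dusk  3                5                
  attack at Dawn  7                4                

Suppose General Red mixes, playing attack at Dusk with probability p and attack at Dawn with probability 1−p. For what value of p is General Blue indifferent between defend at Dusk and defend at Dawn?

In a mixed equilibrium General Blue is indifferent between defend at Dusk and defend at Dawn; this condition fixes p.
  General Blue's payoff to defend at Dusk: p·3 + (1−p)·7 = -4p + 7
  General Blue's payoff to defend at Dawn: p·5 + (1−p)·4 = p + 4
  -4p + 7 = p + 4  ⇒  -5p = -3  ⇒  p = 3/5.

p = 3/5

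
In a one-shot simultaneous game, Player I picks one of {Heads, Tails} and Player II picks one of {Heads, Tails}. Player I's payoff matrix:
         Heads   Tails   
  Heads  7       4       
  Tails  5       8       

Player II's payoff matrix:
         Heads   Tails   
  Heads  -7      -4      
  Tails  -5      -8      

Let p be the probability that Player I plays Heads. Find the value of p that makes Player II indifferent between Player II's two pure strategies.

Set Player II's expected payoff from Heads equal to that from Tails:
  Player II's payoff to Heads: p·(-7) + (1−p)·(-5) = -2p - 5
  Player II's payoff to Tails: p·(-4) + (1−p)·(-8) = 4p - 8
  -2p - 5 = 4p - 8  ⇒  -6p = -3  ⇒  p = 1/2.

p = 1/2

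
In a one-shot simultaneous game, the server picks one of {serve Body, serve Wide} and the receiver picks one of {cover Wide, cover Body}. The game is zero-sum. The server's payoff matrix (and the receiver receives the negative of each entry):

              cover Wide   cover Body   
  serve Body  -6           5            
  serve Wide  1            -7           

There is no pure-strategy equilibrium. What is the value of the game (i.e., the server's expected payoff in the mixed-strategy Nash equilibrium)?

v = -37/19

The receiver's mix must leave the server indifferent between serve Body and serve Wide.
  the server's payoff to serve Body: q·(-6) + (1−q)·5 = -11q + 5
  the server's payoff to serve Wide: q·1 + (1−q)·(-7) = 8q - 7
  -11q + 5 = 8q - 7  ⇒  -19q = -12  ⇒  q = 12/19.
The value is the server's expected payoff against this mix (using serve Body): (12/19)·(-6) + (7/19)·5 = -37/19.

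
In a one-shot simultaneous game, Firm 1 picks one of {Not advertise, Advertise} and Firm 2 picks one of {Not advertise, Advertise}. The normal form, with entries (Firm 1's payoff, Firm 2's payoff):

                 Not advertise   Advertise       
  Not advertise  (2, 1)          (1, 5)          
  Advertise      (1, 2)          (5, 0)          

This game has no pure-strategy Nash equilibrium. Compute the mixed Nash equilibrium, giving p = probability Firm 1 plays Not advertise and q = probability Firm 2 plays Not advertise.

In a mixed equilibrium Firm 2 is indifferent between Not advertise and Advertise; this condition fixes p.
  Firm 2's expected payoff from Not advertise: p·1 + (1−p)·2 = -p + 2
  Firm 2's expected payoff from Advertise: p·5 + (1−p)·0 = 5p
  -p + 2 = 5p  ⇒  -6p = -2  ⇒  p = 1/3.
Firm 2's mix must leave Firm 1 indifferent between Not advertise and Advertise.
  Firm 1's expected payoff from Not advertise: q·2 + (1−q)·1 = q + 1
  Firm 1's expected payoff from Advertise: q·1 + (1−q)·5 = -4q + 5
  q + 1 = -4q + 5  ⇒  5q = 4  ⇒  q = 4/5.

p = 1/3, q = 4/5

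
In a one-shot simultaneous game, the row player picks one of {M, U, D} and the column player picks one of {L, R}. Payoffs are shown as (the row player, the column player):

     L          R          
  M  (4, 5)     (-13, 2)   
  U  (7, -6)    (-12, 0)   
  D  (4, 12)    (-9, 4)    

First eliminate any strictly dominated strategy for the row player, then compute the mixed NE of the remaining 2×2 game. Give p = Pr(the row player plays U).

The row player's strategy M is strictly dominated by U: 7 > 4 and -12 > -13. Eliminate M.
In a mixed equilibrium the column player is indifferent between L and R; this condition fixes p.
  the column player's payoff to L: p·(-6) + (1−p)·12 = -18p + 12
  the column player's payoff to R: p·0 + (1−p)·4 = -4p + 4
  -18p + 12 = -4p + 4  ⇒  -14p = -8  ⇒  p = 4/7.

p = 4/7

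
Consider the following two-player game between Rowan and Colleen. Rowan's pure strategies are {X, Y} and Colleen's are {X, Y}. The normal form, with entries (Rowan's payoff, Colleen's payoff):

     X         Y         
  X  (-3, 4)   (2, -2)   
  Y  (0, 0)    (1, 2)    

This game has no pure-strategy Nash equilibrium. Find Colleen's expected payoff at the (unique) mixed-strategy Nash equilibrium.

In a mixed equilibrium Colleen is indifferent between X and Y; this condition fixes p.
  Colleen's expected payoff from X: p·4 + (1−p)·0 = 4p
  Colleen's expected payoff from Y: p·(-2) + (1−p)·2 = -4p + 2
  4p = -4p + 2  ⇒  8p = 2  ⇒  p = 1/4.
At equilibrium Colleen is indifferent across columns, so Colleen's payoff equals the payoff from X: (1/4)·4 + (3/4)·0 = 1.

1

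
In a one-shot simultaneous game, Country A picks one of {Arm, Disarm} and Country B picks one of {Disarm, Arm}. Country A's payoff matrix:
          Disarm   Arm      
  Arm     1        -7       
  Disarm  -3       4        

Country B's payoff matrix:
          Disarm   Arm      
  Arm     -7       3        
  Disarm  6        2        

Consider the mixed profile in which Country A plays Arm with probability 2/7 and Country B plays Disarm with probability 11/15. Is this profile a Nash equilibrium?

Yes

Check Country B's indifference given Country A's mix p = 2/7:
  payoff from Disarm = 16/7; payoff from Arm = 16/7 — equal.
Check Country A's indifference given Country B's mix q = 11/15:
  payoff from Arm = -17/15; payoff from Disarm = -17/15 — equal.
Both players are indifferent, so neither can profitably deviate.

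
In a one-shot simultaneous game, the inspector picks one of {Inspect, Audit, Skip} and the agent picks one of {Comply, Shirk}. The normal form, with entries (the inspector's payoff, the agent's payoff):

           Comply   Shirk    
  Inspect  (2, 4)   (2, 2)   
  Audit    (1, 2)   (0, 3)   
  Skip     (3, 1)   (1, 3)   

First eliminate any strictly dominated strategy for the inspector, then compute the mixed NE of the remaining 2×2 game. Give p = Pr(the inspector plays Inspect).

p = 1/2

The inspector's strategy Audit is strictly dominated by Skip: 3 > 1 and 1 > 0. Eliminate Audit.
Set the agent's expected payoff from Comply equal to that from Shirk:
  the agent's payoff to Comply: p·4 + (1−p)·1 = 3p + 1
  the agent's payoff to Shirk: p·2 + (1−p)·3 = -p + 3
  3p + 1 = -p + 3  ⇒  4p = 2  ⇒  p = 1/2.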